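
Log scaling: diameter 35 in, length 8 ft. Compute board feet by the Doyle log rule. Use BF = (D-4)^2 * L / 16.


Doyle: BF = (D - 4)^2 * L / 16
Adjusted diameter = 35 - 4 = 31 in
(D-4)^2 = 31^2 = 961
BF = 961 * 8 / 16 = 481 BF

481


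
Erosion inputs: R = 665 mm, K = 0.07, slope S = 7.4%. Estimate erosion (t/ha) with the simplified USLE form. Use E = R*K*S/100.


Formula: E = R * K * S / 100  (simplified USLE)
R * K = 665 * 0.07 = 46.55
E = 46.55 * 7.4 / 100 = 3.44 t/ha

3.44


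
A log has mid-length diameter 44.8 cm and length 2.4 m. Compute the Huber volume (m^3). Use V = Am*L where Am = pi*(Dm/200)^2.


Huber: V = Am * L,  Am = pi*(Dm/200)^2
Am = pi*(44.8/200)^2 = 0.157633 m^2
V = 0.157633*2.4 = 0.3783 m^3

0.3783


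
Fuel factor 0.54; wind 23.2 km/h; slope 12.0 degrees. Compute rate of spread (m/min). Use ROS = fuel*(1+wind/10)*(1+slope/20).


Formula: ROS = fuel * (1 + wind/10) * (1 + slope/20)
Wind factor = 1 + 23.2/10 = 3.32
Slope factor = 1 + 12.0/20 = 1.6
ROS = 0.54 * 3.32 * 1.6 = 2.87 m/min

2.87


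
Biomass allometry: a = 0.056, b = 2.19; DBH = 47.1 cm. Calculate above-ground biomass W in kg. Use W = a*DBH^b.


Formula: W = a * DBH^b  (allometric power law)
DBH^b = 47.1^2.19 = 4612.2813
W = 0.056 * 4612.2813 = 258.3 kg

258.3


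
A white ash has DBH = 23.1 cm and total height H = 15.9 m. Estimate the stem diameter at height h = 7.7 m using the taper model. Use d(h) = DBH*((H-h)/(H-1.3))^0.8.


Taper: d(h) = DBH * ((H - h) / (H - 1.3))^0.8
Numerator = H - h = 15.9 - 7.7 = 8.2 m
Denominator = H - 1.3 = 15.9 - 1.3 = 14.6 m
Ratio = 8.2 / 14.6 = 0.56164
d = 23.1 * 0.56164^0.8 = 14.6 cm

14.6


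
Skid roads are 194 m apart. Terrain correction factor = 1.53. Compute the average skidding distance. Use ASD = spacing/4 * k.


Formula: ASD = (spacing / 4) * correction
Uncorrected distance = spacing / 4 = 194 / 4 = 48.5 m
ASD = 48.5 * 1.53 = 74 m

74


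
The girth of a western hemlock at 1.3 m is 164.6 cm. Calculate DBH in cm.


Formula: DBH = C / pi
DBH = 164.6 / pi
pi = 3.14159...
DBH = 52.4 cm

52.4


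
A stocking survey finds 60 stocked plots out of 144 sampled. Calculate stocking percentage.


Formula: Stocking % = stocked plots / total plots * 100
Stocking = 60 / 144 * 100
Stocking = 0.4167 * 100 = 41.7%

41.7


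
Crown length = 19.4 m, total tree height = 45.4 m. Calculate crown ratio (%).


Formula: Crown Ratio = (Crown Length / Total Height) * 100
CR = (19.4 m / 45.4 m) * 100
CR = 0.4273 * 100 = 42.7%

42.7


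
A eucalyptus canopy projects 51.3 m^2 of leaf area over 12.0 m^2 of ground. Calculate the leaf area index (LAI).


Formula: LAI = total leaf area / ground area  (dimensionless)
LAI = 51.3 m^2 / 12.0 m^2
LAI = 4.28

4.28


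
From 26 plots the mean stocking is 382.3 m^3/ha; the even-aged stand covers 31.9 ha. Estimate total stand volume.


Formula: Total Volume = Mean Volume per ha * Total Area
Total Volume = 382.3 m^3/ha * 31.9 ha
Total Volume = 12195 m^3

12195


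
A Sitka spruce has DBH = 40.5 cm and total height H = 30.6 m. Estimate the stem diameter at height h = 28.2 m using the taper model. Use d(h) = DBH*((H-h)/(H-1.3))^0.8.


Taper: d(h) = DBH * ((H - h) / (H - 1.3))^0.8
Numerator = H - h = 30.6 - 28.2 = 2.4 m
Denominator = H - 1.3 = 30.6 - 1.3 = 29.3 m
Ratio = 2.4 / 29.3 = 0.08191
d = 40.5 * 0.08191^0.8 = 5.5 cm

5.5


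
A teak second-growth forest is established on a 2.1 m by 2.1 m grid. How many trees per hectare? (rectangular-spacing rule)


Formula: TPH = 10000 m^2/ha / (spacing_x * spacing_y)
Area per tree = 2.1 m * 2.1 m = 4.41 m^2
TPH = 10000 / 4.41 = 2268 trees/ha

2268


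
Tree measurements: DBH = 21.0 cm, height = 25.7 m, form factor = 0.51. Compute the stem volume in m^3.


Formula: V = pi * (DBH/200)^2 * H * ff
Radius = DBH/200 = 21.0/200 = 0.105 m
Radius^2 = 0.105^2 = 0.011025 m^2
V = pi * 0.011025 * 25.7 * 0.51
V = 0.454 m^3

0.454


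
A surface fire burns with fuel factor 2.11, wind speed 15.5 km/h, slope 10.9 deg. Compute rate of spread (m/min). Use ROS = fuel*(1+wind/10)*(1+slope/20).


Formula: ROS = fuel * (1 + wind/10) * (1 + slope/20)
Wind factor = 1 + 15.5/10 = 2.55
Slope factor = 1 + 10.9/20 = 1.545
ROS = 2.11 * 2.55 * 1.545 = 8.31 m/min

8.31


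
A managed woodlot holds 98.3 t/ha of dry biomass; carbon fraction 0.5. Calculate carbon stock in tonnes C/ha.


Formula: Carbon Stock = Biomass * Carbon Fraction
C = 98.3 t/ha * 0.5
C = 49.2 t C/ha

49.2


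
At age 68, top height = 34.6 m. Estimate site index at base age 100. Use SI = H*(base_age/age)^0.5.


Formula: SI = H_dom * (base_age / age)^0.5
Age ratio = 100 / 68 = 1.47059
sqrt(age_ratio) = 1.21268
SI = 34.6 * 1.21268 = 42.0 m

42.0


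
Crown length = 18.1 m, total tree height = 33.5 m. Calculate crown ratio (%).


Formula: Crown Ratio = (Crown Length / Total Height) * 100
CR = (18.1 m / 33.5 m) * 100
CR = 0.5403 * 100 = 54.0%

54.0


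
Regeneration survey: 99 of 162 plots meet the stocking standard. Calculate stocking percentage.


Formula: Stocking % = stocked plots / total plots * 100
Stocking = 99 / 162 * 100
Stocking = 0.6111 * 100 = 61.1%

61.1


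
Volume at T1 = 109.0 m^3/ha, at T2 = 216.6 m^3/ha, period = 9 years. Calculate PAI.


Formula: PAI = (V_T2 - V_T1) / (T2 - T1)
Volume increment = 216.6 - 109.0 = 107.6 m^3/ha
PAI = 107.6 / 9 = 11.96 m^3/ha/year

11.96


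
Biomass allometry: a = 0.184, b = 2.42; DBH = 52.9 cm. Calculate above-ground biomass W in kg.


Formula: W = a * DBH^b  (allometric power law)
DBH^b = 52.9^2.42 = 14817.0834
W = 0.184 * 14817.0834 = 2726.3 kg

2726.3


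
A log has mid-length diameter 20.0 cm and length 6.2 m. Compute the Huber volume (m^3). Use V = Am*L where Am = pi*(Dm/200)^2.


Huber: V = Am * L,  Am = pi*(Dm/200)^2
Am = pi*(20.0/200)^2 = 0.031416 m^2
V = 0.031416*6.2 = 0.1948 m^3

0.1948


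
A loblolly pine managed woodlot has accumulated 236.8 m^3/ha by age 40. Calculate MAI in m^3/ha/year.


Formula: MAI = Total Volume / Stand Age
MAI = 236.8 m^3/ha / 40 years
MAI = 5.92 m^3/ha/year

5.92


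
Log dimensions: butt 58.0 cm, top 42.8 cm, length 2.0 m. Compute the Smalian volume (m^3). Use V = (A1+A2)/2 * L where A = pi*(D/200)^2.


Smalian: V = (A1 + A2)/2 * L,  A = pi*(D/200)^2
A1 = pi*(58.0/200)^2 = 0.264208 m^2
A2 = pi*(42.8/200)^2 = 0.143872 m^2
V = (0.264208+0.143872)/2*2.0 = 0.4081 m^3

0.4081


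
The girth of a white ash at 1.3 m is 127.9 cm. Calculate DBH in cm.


Formula: DBH = C / pi
DBH = 127.9 / pi
pi = 3.14159...
DBH = 40.7 cm

40.7


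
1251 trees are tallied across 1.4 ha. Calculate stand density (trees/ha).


Formula: Stand Density = N_trees / Area_ha
Density = 1251 trees / 1.4 ha
Density = 894 trees/ha

894


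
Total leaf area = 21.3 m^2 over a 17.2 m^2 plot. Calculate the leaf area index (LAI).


Formula: LAI = total leaf area / ground area  (dimensionless)
LAI = 21.3 m^2 / 17.2 m^2
LAI = 1.24

1.24


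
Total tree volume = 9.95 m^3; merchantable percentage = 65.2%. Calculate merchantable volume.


Formula: MV = V_total * (merchantable_pct / 100)
Merchantable fraction = 65.2% / 100 = 0.652
MV = 9.95 m^3 * 0.652 = 6.487 m^3

6.487


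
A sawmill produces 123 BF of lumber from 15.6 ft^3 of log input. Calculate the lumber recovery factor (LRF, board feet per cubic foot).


Formula: LRF = Lumber Output (BF) / Log Input (ft^3)
LRF = 123 BF / 15.6 ft^3
LRF = 7.88 BF/ft^3

7.88


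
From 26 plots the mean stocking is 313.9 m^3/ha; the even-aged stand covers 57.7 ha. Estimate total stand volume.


Formula: Total Volume = Mean Volume per ha * Total Area
Total Volume = 313.9 m^3/ha * 57.7 ha
Total Volume = 18112 m^3

18112


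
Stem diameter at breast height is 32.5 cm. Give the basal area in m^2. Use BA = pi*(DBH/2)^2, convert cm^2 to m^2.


Formula: BA = pi * (DBH/2)^2 / 10000  (cm^2 to m^2)
Radius = DBH/2 = 32.5/2 = 16.25 cm
BA = pi * 16.25^2 / 10000
   = 829.5768 cm^2 / 10000
   = 0.083 m^2

0.083


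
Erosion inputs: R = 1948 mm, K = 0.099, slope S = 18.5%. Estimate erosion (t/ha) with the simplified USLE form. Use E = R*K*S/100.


Formula: E = R * K * S / 100  (simplified USLE)
R * K = 1948 * 0.099 = 192.852
E = 192.852 * 18.5 / 100 = 35.68 t/ha

35.68


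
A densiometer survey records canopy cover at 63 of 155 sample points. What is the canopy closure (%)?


Formula: Canopy closure = covered points / total points * 100
Closure = 63 / 155 * 100
Closure = 0.4065 * 100 = 40.6%

40.6


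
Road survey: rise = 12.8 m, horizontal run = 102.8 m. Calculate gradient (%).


Formula: Gradient = rise / run * 100
Gradient = 12.8 / 102.8 * 100 = 12.5%

12.5


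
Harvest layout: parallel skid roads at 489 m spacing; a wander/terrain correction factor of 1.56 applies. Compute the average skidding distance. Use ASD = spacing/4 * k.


Formula: ASD = (spacing / 4) * correction
Uncorrected distance = spacing / 4 = 489 / 4 = 122.25 m
ASD = 122.25 * 1.56 = 191 m

191


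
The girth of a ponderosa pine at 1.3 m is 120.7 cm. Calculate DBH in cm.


Formula: DBH = C / pi
DBH = 120.7 / pi
pi = 3.14159...
DBH = 38.4 cm

38.4


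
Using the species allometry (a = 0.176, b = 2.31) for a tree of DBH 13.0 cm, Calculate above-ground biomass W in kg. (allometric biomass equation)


Formula: W = a * DBH^b  (allometric power law)
DBH^b = 13.0^2.31 = 374.2908
W = 0.176 * 374.2908 = 65.9 kg

65.9


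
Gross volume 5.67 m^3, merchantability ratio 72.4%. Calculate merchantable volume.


Formula: MV = V_total * (merchantable_pct / 100)
Merchantable fraction = 72.4% / 100 = 0.724
MV = 5.67 m^3 * 0.724 = 4.105 m^3

4.105


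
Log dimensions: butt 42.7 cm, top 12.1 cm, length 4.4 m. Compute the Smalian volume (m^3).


Smalian: V = (A1 + A2)/2 * L,  A = pi*(D/200)^2
A1 = pi*(42.7/200)^2 = 0.143201 m^2
A2 = pi*(12.1/200)^2 = 0.011499 m^2
V = (0.143201+0.011499)/2*4.4 = 0.3403 m^3

0.3403


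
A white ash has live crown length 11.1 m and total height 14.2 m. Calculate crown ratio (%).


Formula: Crown Ratio = (Crown Length / Total Height) * 100
CR = (11.1 m / 14.2 m) * 100
CR = 0.7817 * 100 = 78.2%

78.2


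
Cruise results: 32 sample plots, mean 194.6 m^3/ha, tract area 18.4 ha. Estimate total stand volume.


Formula: Total Volume = Mean Volume per ha * Total Area
Total Volume = 194.6 m^3/ha * 18.4 ha
Total Volume = 3581 m^3

3581


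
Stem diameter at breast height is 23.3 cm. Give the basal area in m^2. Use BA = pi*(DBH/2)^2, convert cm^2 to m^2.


Formula: BA = pi * (DBH/2)^2 / 10000  (cm^2 to m^2)
Radius = DBH/2 = 23.3/2 = 11.65 cm
BA = pi * 11.65^2 / 10000
   = 426.3848 cm^2 / 10000
   = 0.0426 m^2

0.0426


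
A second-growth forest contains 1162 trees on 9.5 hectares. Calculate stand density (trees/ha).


Formula: Stand Density = N_trees / Area_ha
Density = 1162 trees / 9.5 ha
Density = 122 trees/ha

122


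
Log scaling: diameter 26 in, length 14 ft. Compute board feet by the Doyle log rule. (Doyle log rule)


Doyle: BF = (D - 4)^2 * L / 16
Adjusted diameter = 26 - 4 = 22 in
(D-4)^2 = 22^2 = 484
BF = 484 * 14 / 16 = 424 BF

424


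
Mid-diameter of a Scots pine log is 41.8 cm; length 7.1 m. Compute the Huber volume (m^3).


Huber: V = Am * L,  Am = pi*(Dm/200)^2
Am = pi*(41.8/200)^2 = 0.137228 m^2
V = 0.137228*7.1 = 0.9743 m^3

0.9743


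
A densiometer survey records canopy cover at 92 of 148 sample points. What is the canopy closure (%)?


Formula: Canopy closure = covered points / total points * 100
Closure = 92 / 148 * 100
Closure = 0.6216 * 100 = 62.2%

62.2


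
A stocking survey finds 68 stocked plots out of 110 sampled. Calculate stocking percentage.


Formula: Stocking % = stocked plots / total plots * 100
Stocking = 68 / 110 * 100
Stocking = 0.6182 * 100 = 61.8%

61.8


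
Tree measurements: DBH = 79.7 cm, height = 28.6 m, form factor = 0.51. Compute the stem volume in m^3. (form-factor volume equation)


Formula: V = pi * (DBH/200)^2 * H * ff
Radius = DBH/200 = 79.7/200 = 0.3985 m
Radius^2 = 0.3985^2 = 0.15880225 m^2
V = pi * 0.15880225 * 28.6 * 0.51
V = 7.277 m^3

7.277


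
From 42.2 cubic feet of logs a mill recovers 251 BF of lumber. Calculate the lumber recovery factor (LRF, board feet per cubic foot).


Formula: LRF = Lumber Output (BF) / Log Input (ft^3)
LRF = 251 BF / 42.2 ft^3
LRF = 5.95 BF/ft^3

5.95


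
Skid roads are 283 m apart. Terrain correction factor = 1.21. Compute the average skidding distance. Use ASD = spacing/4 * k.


Formula: ASD = (spacing / 4) * correction
Uncorrected distance = spacing / 4 = 283 / 4 = 70.75 m
ASD = 70.75 * 1.21 = 86 m

86


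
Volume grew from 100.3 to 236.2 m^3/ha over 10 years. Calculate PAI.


Formula: PAI = (V_T2 - V_T1) / (T2 - T1)
Volume increment = 236.2 - 100.3 = 135.9 m^3/ha
PAI = 135.9 / 10 = 13.59 m^3/ha/year

13.59


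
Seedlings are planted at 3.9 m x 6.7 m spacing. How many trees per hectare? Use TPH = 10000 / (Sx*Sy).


Formula: TPH = 10000 m^2/ha / (spacing_x * spacing_y)
Area per tree = 3.9 m * 6.7 m = 26.13 m^2
TPH = 10000 / 26.13 = 383 trees/ha

383


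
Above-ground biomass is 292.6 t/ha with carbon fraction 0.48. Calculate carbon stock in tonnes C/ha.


Formula: Carbon Stock = Biomass * Carbon Fraction
C = 292.6 t/ha * 0.48
C = 140.4 t C/ha

140.4


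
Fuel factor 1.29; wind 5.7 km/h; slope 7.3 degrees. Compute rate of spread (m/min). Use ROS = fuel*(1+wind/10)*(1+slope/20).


Formula: ROS = fuel * (1 + wind/10) * (1 + slope/20)
Wind factor = 1 + 5.7/10 = 1.57
Slope factor = 1 + 7.3/20 = 1.365
ROS = 1.29 * 1.57 * 1.365 = 2.76 m/min

2.76


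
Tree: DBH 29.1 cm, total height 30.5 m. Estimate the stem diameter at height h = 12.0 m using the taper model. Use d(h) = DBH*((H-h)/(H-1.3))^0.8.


Taper: d(h) = DBH * ((H - h) / (H - 1.3))^0.8
Numerator = H - h = 30.5 - 12.0 = 18.5 m
Denominator = H - 1.3 = 30.5 - 1.3 = 29.2 m
Ratio = 18.5 / 29.2 = 0.63356
d = 29.1 * 0.63356^0.8 = 20.2 cm

20.2


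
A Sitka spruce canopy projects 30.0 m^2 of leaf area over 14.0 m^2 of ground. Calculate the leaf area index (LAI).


Formula: LAI = total leaf area / ground area  (dimensionless)
LAI = 30.0 m^2 / 14.0 m^2
LAI = 2.14

2.14


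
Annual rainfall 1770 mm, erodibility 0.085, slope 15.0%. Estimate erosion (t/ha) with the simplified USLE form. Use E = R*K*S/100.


Formula: E = R * K * S / 100  (simplified USLE)
R * K = 1770 * 0.085 = 150.45
E = 150.45 * 15.0 / 100 = 22.57 t/ha

22.57


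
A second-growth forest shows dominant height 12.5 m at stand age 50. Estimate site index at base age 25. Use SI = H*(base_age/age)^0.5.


Formula: SI = H_dom * (base_age / age)^0.5
Age ratio = 25 / 50 = 0.5
sqrt(age_ratio) = 0.70711
SI = 12.5 * 0.70711 = 8.8 m

8.8


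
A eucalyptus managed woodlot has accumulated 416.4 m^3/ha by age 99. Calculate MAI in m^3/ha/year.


Formula: MAI = Total Volume / Stand Age
MAI = 416.4 m^3/ha / 99 years
MAI = 4.21 m^3/ha/year

4.21


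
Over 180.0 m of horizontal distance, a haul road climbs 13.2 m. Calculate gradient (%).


Formula: Gradient = rise / run * 100
Gradient = 13.2 / 180.0 * 100 = 7.3%

7.3


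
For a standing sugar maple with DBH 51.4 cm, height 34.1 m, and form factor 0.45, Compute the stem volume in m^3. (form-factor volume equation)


Formula: V = pi * (DBH/200)^2 * H * ff
Radius = DBH/200 = 51.4/200 = 0.257 m
Radius^2 = 0.257^2 = 0.066049 m^2
V = pi * 0.066049 * 34.1 * 0.45
V = 3.184 m^3

3.184


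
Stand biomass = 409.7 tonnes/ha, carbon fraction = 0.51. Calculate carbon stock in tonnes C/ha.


Formula: Carbon Stock = Biomass * Carbon Fraction
C = 409.7 t/ha * 0.51
C = 208.9 t C/ha

208.9


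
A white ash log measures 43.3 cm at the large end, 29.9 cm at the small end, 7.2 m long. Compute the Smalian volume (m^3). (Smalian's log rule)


Smalian: V = (A1 + A2)/2 * L,  A = pi*(D/200)^2
A1 = pi*(43.3/200)^2 = 0.147254 m^2
A2 = pi*(29.9/200)^2 = 0.070215 m^2
V = (0.147254+0.070215)/2*7.2 = 0.7829 m^3

0.7829


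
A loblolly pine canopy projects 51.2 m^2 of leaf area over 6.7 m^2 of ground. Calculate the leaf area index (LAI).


Formula: LAI = total leaf area / ground area  (dimensionless)
LAI = 51.2 m^2 / 6.7 m^2
LAI = 7.64

7.64


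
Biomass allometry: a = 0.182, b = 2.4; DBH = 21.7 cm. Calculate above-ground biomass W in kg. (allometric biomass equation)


Formula: W = a * DBH^b  (allometric power law)
DBH^b = 21.7^2.4 = 1612.5135
W = 0.182 * 1612.5135 = 293.5 kg

293.5


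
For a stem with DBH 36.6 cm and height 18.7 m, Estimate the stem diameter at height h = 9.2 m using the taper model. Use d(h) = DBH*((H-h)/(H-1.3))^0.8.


Taper: d(h) = DBH * ((H - h) / (H - 1.3))^0.8
Numerator = H - h = 18.7 - 9.2 = 9.5 m
Denominator = H - 1.3 = 18.7 - 1.3 = 17.4 m
Ratio = 9.5 / 17.4 = 0.54598
d = 36.6 * 0.54598^0.8 = 22.6 cm

22.6


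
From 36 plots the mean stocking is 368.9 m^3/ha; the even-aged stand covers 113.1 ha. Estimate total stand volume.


Formula: Total Volume = Mean Volume per ha * Total Area
Total Volume = 368.9 m^3/ha * 113.1 ha
Total Volume = 41723 m^3

41723


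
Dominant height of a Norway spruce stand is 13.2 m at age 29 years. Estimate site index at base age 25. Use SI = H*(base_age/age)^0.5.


Formula: SI = H_dom * (base_age / age)^0.5
Age ratio = 25 / 29 = 0.86207
sqrt(age_ratio) = 0.92848
SI = 13.2 * 0.92848 = 12.3 m

12.3


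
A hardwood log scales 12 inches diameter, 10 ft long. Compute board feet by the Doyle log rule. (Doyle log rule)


Doyle: BF = (D - 4)^2 * L / 16
Adjusted diameter = 12 - 4 = 8 in
(D-4)^2 = 8^2 = 64
BF = 64 * 10 / 16 = 40 BF

40


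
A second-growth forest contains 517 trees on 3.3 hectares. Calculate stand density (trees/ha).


Formula: Stand Density = N_trees / Area_ha
Density = 517 trees / 3.3 ha
Density = 157 trees/ha

157


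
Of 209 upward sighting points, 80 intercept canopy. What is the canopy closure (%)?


Formula: Canopy closure = covered points / total points * 100
Closure = 80 / 209 * 100
Closure = 0.3828 * 100 = 38.3%

38.3


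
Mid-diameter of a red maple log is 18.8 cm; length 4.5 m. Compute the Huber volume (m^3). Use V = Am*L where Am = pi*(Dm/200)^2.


Huber: V = Am * L,  Am = pi*(Dm/200)^2
Am = pi*(18.8/200)^2 = 0.027759 m^2
V = 0.027759*4.5 = 0.1249 m^3

0.1249


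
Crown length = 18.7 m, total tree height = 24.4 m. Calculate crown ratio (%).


Formula: Crown Ratio = (Crown Length / Total Height) * 100
CR = (18.7 m / 24.4 m) * 100
CR = 0.7664 * 100 = 76.6%

76.6


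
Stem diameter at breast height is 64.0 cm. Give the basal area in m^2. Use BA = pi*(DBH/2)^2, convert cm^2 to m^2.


Formula: BA = pi * (DBH/2)^2 / 10000  (cm^2 to m^2)
Radius = DBH/2 = 64.0/2 = 32.0 cm
BA = pi * 32.0^2 / 10000
   = 3216.9909 cm^2 / 10000
   = 0.3217 m^2

0.3217


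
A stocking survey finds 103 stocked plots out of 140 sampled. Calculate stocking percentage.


Formula: Stocking % = stocked plots / total plots * 100
Stocking = 103 / 140 * 100
Stocking = 0.7357 * 100 = 73.6%

73.6


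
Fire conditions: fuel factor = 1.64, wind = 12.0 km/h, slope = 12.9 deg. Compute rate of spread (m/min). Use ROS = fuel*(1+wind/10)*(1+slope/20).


Formula: ROS = fuel * (1 + wind/10) * (1 + slope/20)
Wind factor = 1 + 12.0/10 = 2.2
Slope factor = 1 + 12.9/20 = 1.645
ROS = 1.64 * 2.2 * 1.645 = 5.94 m/min

5.94


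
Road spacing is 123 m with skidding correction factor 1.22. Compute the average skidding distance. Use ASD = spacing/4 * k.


Formula: ASD = (spacing / 4) * correction
Uncorrected distance = spacing / 4 = 123 / 4 = 30.75 m
ASD = 30.75 * 1.22 = 38 m

38


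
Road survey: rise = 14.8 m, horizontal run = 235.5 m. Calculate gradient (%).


Formula: Gradient = rise / run * 100
Gradient = 14.8 / 235.5 * 100 = 6.3%

6.3


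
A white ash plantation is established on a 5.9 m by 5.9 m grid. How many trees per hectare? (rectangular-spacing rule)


Formula: TPH = 10000 m^2/ha / (spacing_x * spacing_y)
Area per tree = 5.9 m * 5.9 m = 34.81 m^2
TPH = 10000 / 34.81 = 287 trees/ha

287


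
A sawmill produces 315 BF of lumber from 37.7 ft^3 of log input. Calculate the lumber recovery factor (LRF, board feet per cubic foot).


Formula: LRF = Lumber Output (BF) / Log Input (ft^3)
LRF = 315 BF / 37.7 ft^3
LRF = 8.36 BF/ft^3

8.36


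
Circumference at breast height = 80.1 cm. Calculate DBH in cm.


Formula: DBH = C / pi
DBH = 80.1 / pi
pi = 3.14159...
DBH = 25.5 cm

25.5


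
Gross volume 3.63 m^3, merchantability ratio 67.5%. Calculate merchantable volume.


Formula: MV = V_total * (merchantable_pct / 100)
Merchantable fraction = 67.5% / 100 = 0.675
MV = 3.63 m^3 * 0.675 = 2.45 m^3

2.45


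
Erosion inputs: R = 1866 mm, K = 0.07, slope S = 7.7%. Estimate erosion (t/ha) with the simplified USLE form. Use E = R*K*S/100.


Formula: E = R * K * S / 100  (simplified USLE)
R * K = 1866 * 0.07 = 130.62
E = 130.62 * 7.7 / 100 = 10.06 t/ha

10.06


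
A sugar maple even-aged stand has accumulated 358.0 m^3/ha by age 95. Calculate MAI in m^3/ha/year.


Formula: MAI = Total Volume / Stand Age
MAI = 358.0 m^3/ha / 95 years
MAI = 3.77 m^3/ha/year

3.77


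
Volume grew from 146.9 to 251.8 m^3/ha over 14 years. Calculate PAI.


Formula: PAI = (V_T2 - V_T1) / (T2 - T1)
Volume increment = 251.8 - 146.9 = 104.9 m^3/ha
PAI = 104.9 / 14 = 7.49 m^3/ha/year

7.49


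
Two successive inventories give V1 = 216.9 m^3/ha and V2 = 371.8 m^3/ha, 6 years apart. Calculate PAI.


Formula: PAI = (V_T2 - V_T1) / (T2 - T1)
Volume increment = 371.8 - 216.9 = 154.9 m^3/ha
PAI = 154.9 / 6 = 25.82 m^3/ha/year

25.82


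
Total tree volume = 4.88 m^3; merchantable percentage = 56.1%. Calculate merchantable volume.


Formula: MV = V_total * (merchantable_pct / 100)
Merchantable fraction = 56.1% / 100 = 0.561
MV = 4.88 m^3 * 0.561 = 2.738 m^3

2.738


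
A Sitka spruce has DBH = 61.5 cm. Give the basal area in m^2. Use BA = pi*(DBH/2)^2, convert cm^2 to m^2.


Formula: BA = pi * (DBH/2)^2 / 10000  (cm^2 to m^2)
Radius = DBH/2 = 61.5/2 = 30.75 cm
BA = pi * 30.75^2 / 10000
   = 2970.5722 cm^2 / 10000
   = 0.2971 m^2

0.2971


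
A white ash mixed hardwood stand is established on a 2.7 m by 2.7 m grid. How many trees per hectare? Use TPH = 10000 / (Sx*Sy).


Formula: TPH = 10000 m^2/ha / (spacing_x * spacing_y)
Area per tree = 2.7 m * 2.7 m = 7.29 m^2
TPH = 10000 / 7.29 = 1372 trees/ha

1372


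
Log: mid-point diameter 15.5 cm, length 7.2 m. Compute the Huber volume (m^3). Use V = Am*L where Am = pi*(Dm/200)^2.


Huber: V = Am * L,  Am = pi*(Dm/200)^2
Am = pi*(15.5/200)^2 = 0.018869 m^2
V = 0.018869*7.2 = 0.1359 m^3

0.1359


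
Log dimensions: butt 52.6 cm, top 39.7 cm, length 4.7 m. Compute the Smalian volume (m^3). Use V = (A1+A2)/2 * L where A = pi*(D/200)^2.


Smalian: V = (A1 + A2)/2 * L,  A = pi*(D/200)^2
A1 = pi*(52.6/200)^2 = 0.217301 m^2
A2 = pi*(39.7/200)^2 = 0.123786 m^2
V = (0.217301+0.123786)/2*4.7 = 0.8016 m^3

0.8016


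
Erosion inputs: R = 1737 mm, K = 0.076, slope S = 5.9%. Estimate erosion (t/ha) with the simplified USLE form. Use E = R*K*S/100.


Formula: E = R * K * S / 100  (simplified USLE)
R * K = 1737 * 0.076 = 132.012
E = 132.012 * 5.9 / 100 = 7.79 t/ha

7.79


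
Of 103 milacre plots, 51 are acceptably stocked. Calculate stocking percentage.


Formula: Stocking % = stocked plots / total plots * 100
Stocking = 51 / 103 * 100
Stocking = 0.4951 * 100 = 49.5%

49.5


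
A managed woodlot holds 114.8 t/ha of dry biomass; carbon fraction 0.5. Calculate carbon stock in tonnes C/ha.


Formula: Carbon Stock = Biomass * Carbon Fraction
C = 114.8 t/ha * 0.5
C = 57.4 t C/ha

57.4


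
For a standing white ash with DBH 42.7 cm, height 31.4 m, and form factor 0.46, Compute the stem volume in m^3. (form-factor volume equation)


Formula: V = pi * (DBH/200)^2 * H * ff
Radius = DBH/200 = 42.7/200 = 0.2135 m
Radius^2 = 0.2135^2 = 0.04558225 m^2
V = pi * 0.04558225 * 31.4 * 0.46
V = 2.068 m^3

2.068


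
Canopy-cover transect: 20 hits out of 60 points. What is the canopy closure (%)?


Formula: Canopy closure = covered points / total points * 100
Closure = 20 / 60 * 100
Closure = 0.3333 * 100 = 33.3%

33.3


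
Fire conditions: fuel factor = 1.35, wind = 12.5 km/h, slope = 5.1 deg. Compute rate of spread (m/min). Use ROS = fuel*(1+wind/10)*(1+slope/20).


Formula: ROS = fuel * (1 + wind/10) * (1 + slope/20)
Wind factor = 1 + 12.5/10 = 2.25
Slope factor = 1 + 5.1/20 = 1.255
ROS = 1.35 * 2.25 * 1.255 = 3.81 m/min

3.81


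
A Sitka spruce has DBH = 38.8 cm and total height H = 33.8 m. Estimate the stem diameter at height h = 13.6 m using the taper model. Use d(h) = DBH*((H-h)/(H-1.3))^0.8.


Taper: d(h) = DBH * ((H - h) / (H - 1.3))^0.8
Numerator = H - h = 33.8 - 13.6 = 20.2 m
Denominator = H - 1.3 = 33.8 - 1.3 = 32.5 m
Ratio = 20.2 / 32.5 = 0.62154
d = 38.8 * 0.62154^0.8 = 26.5 cm

26.5


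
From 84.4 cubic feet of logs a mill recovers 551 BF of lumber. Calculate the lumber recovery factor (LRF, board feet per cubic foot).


Formula: LRF = Lumber Output (BF) / Log Input (ft^3)
LRF = 551 BF / 84.4 ft^3
LRF = 6.53 BF/ft^3

6.53


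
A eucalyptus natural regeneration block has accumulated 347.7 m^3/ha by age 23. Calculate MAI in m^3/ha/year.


Formula: MAI = Total Volume / Stand Age
MAI = 347.7 m^3/ha / 23 years
MAI = 15.12 m^3/ha/year

15.12


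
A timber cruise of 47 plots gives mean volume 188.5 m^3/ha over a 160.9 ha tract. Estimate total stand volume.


Formula: Total Volume = Mean Volume per ha * Total Area
Total Volume = 188.5 m^3/ha * 160.9 ha
Total Volume = 30330 m^3

30330


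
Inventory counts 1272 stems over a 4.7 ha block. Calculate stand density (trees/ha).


Formula: Stand Density = N_trees / Area_ha
Density = 1272 trees / 4.7 ha
Density = 271 trees/ha

271


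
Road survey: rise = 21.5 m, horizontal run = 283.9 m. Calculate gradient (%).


Formula: Gradient = rise / run * 100
Gradient = 21.5 / 283.9 * 100 = 7.6%

7.6


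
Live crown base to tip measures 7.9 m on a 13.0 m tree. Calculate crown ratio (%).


Formula: Crown Ratio = (Crown Length / Total Height) * 100
CR = (7.9 m / 13.0 m) * 100
CR = 0.6077 * 100 = 60.8%

60.8


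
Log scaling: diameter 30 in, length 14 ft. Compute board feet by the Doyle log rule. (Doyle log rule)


Doyle: BF = (D - 4)^2 * L / 16
Adjusted diameter = 30 - 4 = 26 in
(D-4)^2 = 26^2 = 676
BF = 676 * 14 / 16 = 592 BF

592


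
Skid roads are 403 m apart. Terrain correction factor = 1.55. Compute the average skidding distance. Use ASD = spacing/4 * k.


Formula: ASD = (spacing / 4) * correction
Uncorrected distance = spacing / 4 = 403 / 4 = 100.75 m
ASD = 100.75 * 1.55 = 156 m

156


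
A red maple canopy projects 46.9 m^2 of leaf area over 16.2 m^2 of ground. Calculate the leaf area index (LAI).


Formula: LAI = total leaf area / ground area  (dimensionless)
LAI = 46.9 m^2 / 16.2 m^2
LAI = 2.9

2.9


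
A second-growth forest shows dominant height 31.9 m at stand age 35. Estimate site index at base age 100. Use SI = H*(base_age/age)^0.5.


Formula: SI = H_dom * (base_age / age)^0.5
Age ratio = 100 / 35 = 2.85714
sqrt(age_ratio) = 1.69031
SI = 31.9 * 1.69031 = 53.9 m

53.9


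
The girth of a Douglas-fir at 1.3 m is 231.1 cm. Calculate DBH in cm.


Formula: DBH = C / pi
DBH = 231.1 / pi
pi = 3.14159...
DBH = 73.6 cm

73.6


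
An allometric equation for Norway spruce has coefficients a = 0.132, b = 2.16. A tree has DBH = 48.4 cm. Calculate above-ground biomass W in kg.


Formula: W = a * DBH^b  (allometric power law)
DBH^b = 48.4^2.16 = 4357.7868
W = 0.132 * 4357.7868 = 575.2 kg

575.2


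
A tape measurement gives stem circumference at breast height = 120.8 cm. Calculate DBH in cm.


Formula: DBH = C / pi
DBH = 120.8 / pi
pi = 3.14159...
DBH = 38.5 cm

38.5


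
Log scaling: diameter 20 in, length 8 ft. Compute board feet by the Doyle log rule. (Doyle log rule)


Doyle: BF = (D - 4)^2 * L / 16
Adjusted diameter = 20 - 4 = 16 in
(D-4)^2 = 16^2 = 256
BF = 256 * 8 / 16 = 128 BF

128


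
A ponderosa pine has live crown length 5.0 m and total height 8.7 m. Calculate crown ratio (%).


Formula: Crown Ratio = (Crown Length / Total Height) * 100
CR = (5.0 m / 8.7 m) * 100
CR = 0.5747 * 100 = 57.5%

57.5


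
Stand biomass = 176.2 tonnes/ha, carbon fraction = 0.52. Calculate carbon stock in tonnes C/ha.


Formula: Carbon Stock = Biomass * Carbon Fraction
C = 176.2 t/ha * 0.52
C = 91.6 t C/ha

91.6


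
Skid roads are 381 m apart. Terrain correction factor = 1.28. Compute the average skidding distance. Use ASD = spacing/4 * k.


Formula: ASD = (spacing / 4) * correction
Uncorrected distance = spacing / 4 = 381 / 4 = 95.25 m
ASD = 95.25 * 1.28 = 122 m

122


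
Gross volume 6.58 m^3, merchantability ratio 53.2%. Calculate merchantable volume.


Formula: MV = V_total * (merchantable_pct / 100)
Merchantable fraction = 53.2% / 100 = 0.532
MV = 6.58 m^3 * 0.532 = 3.501 m^3

3.501


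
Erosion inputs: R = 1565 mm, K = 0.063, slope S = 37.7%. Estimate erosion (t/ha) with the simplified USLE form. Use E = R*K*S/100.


Formula: E = R * K * S / 100  (simplified USLE)
R * K = 1565 * 0.063 = 98.595
E = 98.595 * 37.7 / 100 = 37.17 t/ha

37.17


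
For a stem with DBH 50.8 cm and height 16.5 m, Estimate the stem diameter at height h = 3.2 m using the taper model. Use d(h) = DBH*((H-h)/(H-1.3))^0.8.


Taper: d(h) = DBH * ((H - h) / (H - 1.3))^0.8
Numerator = H - h = 16.5 - 3.2 = 13.3 m
Denominator = H - 1.3 = 16.5 - 1.3 = 15.2 m
Ratio = 13.3 / 15.2 = 0.875
d = 50.8 * 0.875^0.8 = 45.7 cm

45.7


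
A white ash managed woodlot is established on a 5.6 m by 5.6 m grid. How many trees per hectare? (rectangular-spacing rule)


Formula: TPH = 10000 m^2/ha / (spacing_x * spacing_y)
Area per tree = 5.6 m * 5.6 m = 31.36 m^2
TPH = 10000 / 31.36 = 319 trees/ha

319


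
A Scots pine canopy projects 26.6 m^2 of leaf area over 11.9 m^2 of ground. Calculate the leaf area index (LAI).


Formula: LAI = total leaf area / ground area  (dimensionless)
LAI = 26.6 m^2 / 11.9 m^2
LAI = 2.24

2.24


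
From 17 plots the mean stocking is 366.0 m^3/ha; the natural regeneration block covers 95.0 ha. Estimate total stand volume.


Formula: Total Volume = Mean Volume per ha * Total Area
Total Volume = 366.0 m^3/ha * 95.0 ha
Total Volume = 34770 m^3

34770


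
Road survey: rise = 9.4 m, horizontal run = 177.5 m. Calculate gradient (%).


Formula: Gradient = rise / run * 100
Gradient = 9.4 / 177.5 * 100 = 5.3%

5.3


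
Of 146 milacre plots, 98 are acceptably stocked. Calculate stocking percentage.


Formula: Stocking % = stocked plots / total plots * 100
Stocking = 98 / 146 * 100
Stocking = 0.6712 * 100 = 67.1%

67.1


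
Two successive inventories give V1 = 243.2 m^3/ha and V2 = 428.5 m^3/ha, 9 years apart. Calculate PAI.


Formula: PAI = (V_T2 - V_T1) / (T2 - T1)
Volume increment = 428.5 - 243.2 = 185.3 m^3/ha
PAI = 185.3 / 9 = 20.59 m^3/ha/year

20.59


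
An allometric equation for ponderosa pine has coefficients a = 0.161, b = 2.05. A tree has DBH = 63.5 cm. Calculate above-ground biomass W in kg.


Formula: W = a * DBH^b  (allometric power law)
DBH^b = 63.5^2.05 = 4962.3357
W = 0.161 * 4962.3357 = 798.9 kg

798.9


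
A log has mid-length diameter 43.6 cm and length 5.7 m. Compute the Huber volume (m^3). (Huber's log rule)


Huber: V = Am * L,  Am = pi*(Dm/200)^2
Am = pi*(43.6/200)^2 = 0.149301 m^2
V = 0.149301*5.7 = 0.851 m^3

0.851


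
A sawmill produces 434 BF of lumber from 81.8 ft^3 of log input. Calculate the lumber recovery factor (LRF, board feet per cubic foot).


Formula: LRF = Lumber Output (BF) / Log Input (ft^3)
LRF = 434 BF / 81.8 ft^3
LRF = 5.31 BF/ft^3

5.31


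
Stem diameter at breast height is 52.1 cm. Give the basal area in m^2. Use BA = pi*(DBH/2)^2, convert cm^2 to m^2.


Formula: BA = pi * (DBH/2)^2 / 10000  (cm^2 to m^2)
Radius = DBH/2 = 52.1/2 = 26.05 cm
BA = pi * 26.05^2 / 10000
   = 2131.8926 cm^2 / 10000
   = 0.2132 m^2

0.2132


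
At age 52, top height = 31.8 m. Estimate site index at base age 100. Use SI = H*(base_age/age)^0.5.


Formula: SI = H_dom * (base_age / age)^0.5
Age ratio = 100 / 52 = 1.92308
sqrt(age_ratio) = 1.38675
SI = 31.8 * 1.38675 = 44.1 m

44.1


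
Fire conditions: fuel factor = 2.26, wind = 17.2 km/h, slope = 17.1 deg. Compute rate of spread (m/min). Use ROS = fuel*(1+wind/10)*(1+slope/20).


Formula: ROS = fuel * (1 + wind/10) * (1 + slope/20)
Wind factor = 1 + 17.2/10 = 2.72
Slope factor = 1 + 17.1/20 = 1.855
ROS = 2.26 * 2.72 * 1.855 = 11.4 m/min

11.4


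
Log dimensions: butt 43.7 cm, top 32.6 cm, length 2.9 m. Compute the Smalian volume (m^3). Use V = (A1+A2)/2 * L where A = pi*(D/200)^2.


Smalian: V = (A1 + A2)/2 * L,  A = pi*(D/200)^2
A1 = pi*(43.7/200)^2 = 0.149987 m^2
A2 = pi*(32.6/200)^2 = 0.083469 m^2
V = (0.149987+0.083469)/2*2.9 = 0.3385 m^3

0.3385


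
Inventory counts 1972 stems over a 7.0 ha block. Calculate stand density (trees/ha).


Formula: Stand Density = N_trees / Area_ha
Density = 1972 trees / 7.0 ha
Density = 282 trees/ha

282


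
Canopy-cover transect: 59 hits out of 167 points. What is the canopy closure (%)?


Formula: Canopy closure = covered points / total points * 100
Closure = 59 / 167 * 100
Closure = 0.3533 * 100 = 35.3%

35.3


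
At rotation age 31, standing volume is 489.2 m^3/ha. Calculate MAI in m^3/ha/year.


Formula: MAI = Total Volume / Stand Age
MAI = 489.2 m^3/ha / 31 years
MAI = 15.78 m^3/ha/year

15.78


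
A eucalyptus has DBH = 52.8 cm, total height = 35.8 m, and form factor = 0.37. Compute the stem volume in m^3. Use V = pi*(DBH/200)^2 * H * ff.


Formula: V = pi * (DBH/200)^2 * H * ff
Radius = DBH/200 = 52.8/200 = 0.264 m
Radius^2 = 0.264^2 = 0.069696 m^2
V = pi * 0.069696 * 35.8 * 0.37
V = 2.9 m^3

2.9


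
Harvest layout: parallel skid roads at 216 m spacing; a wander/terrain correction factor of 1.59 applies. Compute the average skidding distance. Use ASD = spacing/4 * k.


Formula: ASD = (spacing / 4) * correction
Uncorrected distance = spacing / 4 = 216 / 4 = 54 m
ASD = 54 * 1.59 = 86 m

86


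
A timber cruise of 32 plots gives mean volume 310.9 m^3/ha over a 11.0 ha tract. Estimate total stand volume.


Formula: Total Volume = Mean Volume per ha * Total Area
Total Volume = 310.9 m^3/ha * 11.0 ha
Total Volume = 3420 m^3

3420


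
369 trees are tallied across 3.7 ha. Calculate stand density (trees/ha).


Formula: Stand Density = N_trees / Area_ha
Density = 369 trees / 3.7 ha
Density = 100 trees/ha

100


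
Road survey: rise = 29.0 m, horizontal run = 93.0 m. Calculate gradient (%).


Formula: Gradient = rise / run * 100
Gradient = 29.0 / 93.0 * 100 = 31.2%

31.2


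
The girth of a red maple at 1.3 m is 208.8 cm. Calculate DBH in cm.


Formula: DBH = C / pi
DBH = 208.8 / pi
pi = 3.14159...
DBH = 66.5 cm

66.5


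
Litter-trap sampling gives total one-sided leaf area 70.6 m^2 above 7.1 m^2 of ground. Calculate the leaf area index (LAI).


Formula: LAI = total leaf area / ground area  (dimensionless)
LAI = 70.6 m^2 / 7.1 m^2
LAI = 9.94

9.94


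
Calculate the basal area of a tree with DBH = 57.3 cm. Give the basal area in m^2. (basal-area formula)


Formula: BA = pi * (DBH/2)^2 / 10000  (cm^2 to m^2)
Radius = DBH/2 = 57.3/2 = 28.65 cm
BA = pi * 28.65^2 / 10000
   = 2578.6899 cm^2 / 10000
   = 0.2579 m^2

0.2579


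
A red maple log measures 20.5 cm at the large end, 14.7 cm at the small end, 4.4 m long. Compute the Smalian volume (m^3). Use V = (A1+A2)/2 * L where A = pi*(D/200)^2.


Smalian: V = (A1 + A2)/2 * L,  A = pi*(D/200)^2
A1 = pi*(20.5/200)^2 = 0.033006 m^2
A2 = pi*(14.7/200)^2 = 0.016972 m^2
V = (0.033006+0.016972)/2*4.4 = 0.11 m^3

0.11


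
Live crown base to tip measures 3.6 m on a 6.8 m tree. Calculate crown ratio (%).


Formula: Crown Ratio = (Crown Length / Total Height) * 100
CR = (3.6 m / 6.8 m) * 100
CR = 0.5294 * 100 = 52.9%

52.9


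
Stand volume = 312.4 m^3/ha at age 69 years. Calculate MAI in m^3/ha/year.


Formula: MAI = Total Volume / Stand Age
MAI = 312.4 m^3/ha / 69 years
MAI = 4.53 m^3/ha/year

4.53


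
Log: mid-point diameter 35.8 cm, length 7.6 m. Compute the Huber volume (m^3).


Huber: V = Am * L,  Am = pi*(Dm/200)^2
Am = pi*(35.8/200)^2 = 0.10066 m^2
V = 0.10066*7.6 = 0.765 m^3

0.765


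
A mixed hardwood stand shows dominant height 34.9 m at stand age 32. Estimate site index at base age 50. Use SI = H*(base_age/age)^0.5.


Formula: SI = H_dom * (base_age / age)^0.5
Age ratio = 50 / 32 = 1.5625
sqrt(age_ratio) = 1.25
SI = 34.9 * 1.25 = 43.6 m

43.6


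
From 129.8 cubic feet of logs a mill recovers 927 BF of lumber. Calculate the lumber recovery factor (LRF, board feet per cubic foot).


Formula: LRF = Lumber Output (BF) / Log Input (ft^3)
LRF = 927 BF / 129.8 ft^3
LRF = 7.14 BF/ft^3

7.14


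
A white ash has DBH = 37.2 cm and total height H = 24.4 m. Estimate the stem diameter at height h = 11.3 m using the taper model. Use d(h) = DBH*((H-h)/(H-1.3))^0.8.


Taper: d(h) = DBH * ((H - h) / (H - 1.3))^0.8
Numerator = H - h = 24.4 - 11.3 = 13.1 m
Denominator = H - 1.3 = 24.4 - 1.3 = 23.1 m
Ratio = 13.1 / 23.1 = 0.5671
d = 37.2 * 0.5671^0.8 = 23.6 cm

23.6


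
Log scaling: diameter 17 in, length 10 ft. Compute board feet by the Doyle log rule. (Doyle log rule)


Doyle: BF = (D - 4)^2 * L / 16
Adjusted diameter = 17 - 4 = 13 in
(D-4)^2 = 13^2 = 169
BF = 169 * 10 / 16 = 106 BF

106


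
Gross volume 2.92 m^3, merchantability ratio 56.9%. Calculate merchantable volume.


Formula: MV = V_total * (merchantable_pct / 100)
Merchantable fraction = 56.9% / 100 = 0.569
MV = 2.92 m^3 * 0.569 = 1.661 m^3

1.661


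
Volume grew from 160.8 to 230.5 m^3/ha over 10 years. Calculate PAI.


Formula: PAI = (V_T2 - V_T1) / (T2 - T1)
Volume increment = 230.5 - 160.8 = 69.7 m^3/ha
PAI = 69.7 / 10 = 6.97 m^3/ha/year

6.97


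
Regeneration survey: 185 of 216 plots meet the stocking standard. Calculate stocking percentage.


Formula: Stocking % = stocked plots / total plots * 100
Stocking = 185 / 216 * 100
Stocking = 0.8565 * 100 = 85.6%

85.6


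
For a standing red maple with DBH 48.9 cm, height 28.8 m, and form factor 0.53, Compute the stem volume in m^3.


Formula: V = pi * (DBH/200)^2 * H * ff
Radius = DBH/200 = 48.9/200 = 0.2445 m
Radius^2 = 0.2445^2 = 0.05978025 m^2
V = pi * 0.05978025 * 28.8 * 0.53
V = 2.867 m^3

2.867


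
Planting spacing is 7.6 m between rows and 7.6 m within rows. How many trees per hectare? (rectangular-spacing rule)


Formula: TPH = 10000 m^2/ha / (spacing_x * spacing_y)
Area per tree = 7.6 m * 7.6 m = 57.76 m^2
TPH = 10000 / 57.76 = 173 trees/ha

173


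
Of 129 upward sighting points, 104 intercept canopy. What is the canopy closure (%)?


Formula: Canopy closure = covered points / total points * 100
Closure = 104 / 129 * 100
Closure = 0.8062 * 100 = 80.6%

80.6


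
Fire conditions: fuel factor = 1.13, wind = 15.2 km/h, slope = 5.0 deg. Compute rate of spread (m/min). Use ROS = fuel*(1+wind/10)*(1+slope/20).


Formula: ROS = fuel * (1 + wind/10) * (1 + slope/20)
Wind factor = 1 + 15.2/10 = 2.52
Slope factor = 1 + 5.0/20 = 1.25
ROS = 1.13 * 2.52 * 1.25 = 3.56 m/min

3.56


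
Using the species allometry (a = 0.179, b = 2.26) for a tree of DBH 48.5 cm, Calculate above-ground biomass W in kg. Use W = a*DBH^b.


Formula: W = a * DBH^b  (allometric power law)
DBH^b = 48.5^2.26 = 6453.2179
W = 0.179 * 6453.2179 = 1155.1 kg

1155.1


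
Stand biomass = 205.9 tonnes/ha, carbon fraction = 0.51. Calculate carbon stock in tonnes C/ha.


Formula: Carbon Stock = Biomass * Carbon Fraction
C = 205.9 t/ha * 0.51
C = 105.0 t C/ha

105.0
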